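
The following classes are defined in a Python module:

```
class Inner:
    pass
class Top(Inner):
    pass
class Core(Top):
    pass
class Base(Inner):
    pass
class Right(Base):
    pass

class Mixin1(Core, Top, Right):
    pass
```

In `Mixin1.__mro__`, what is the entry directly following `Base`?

L[Mixin1] = Mixin1 + merge(L[Core], L[Top], L[Right], [Core Top Right])
  take Core:  [Core Top Inner object] + [Top Inner object] + [Right Base Inner object] + [Core Top Right]
  take Top:  [Top Inner object] + [Top Inner object] + [Right Base Inner object] + [Top Right]
  take Right:  [Inner object] + [Inner object] + [Right Base Inner object] + [Right]
  take Base:  [Inner object] + [Inner object] + [Base Inner object]
  take Inner:  [Inner object] + [Inner object] + [Inner object]
  take object:  [object] + [object] + [object]
MRO: Mixin1 Core Top Right Base Inner object
Base is at position 4; next is Inner.

Inner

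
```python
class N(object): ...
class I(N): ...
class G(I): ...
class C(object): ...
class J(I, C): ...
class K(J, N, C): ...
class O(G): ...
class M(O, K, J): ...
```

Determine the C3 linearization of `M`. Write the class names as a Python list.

L[M] = M + merge(L[O], L[K], L[J], [O K J])
  take O:  [O G I N object] + [K J I N C object] + [J I N C object] + [O K J]
  take G:  [G I N object] + [K J I N C object] + [J I N C object] + [K J]
  take K:  [I N object] + [K J I N C object] + [J I N C object] + [K J]
  take J:  [I N object] + [J I N C object] + [J I N C object] + [J]
  take I:  [I N object] + [I N C object] + [I N C object]
  take N:  [N object] + [N C object] + [N C object]
  take C:  [object] + [C object] + [C object]
  take object:  [object] + [object] + [object]

[M, O, G, K, J, I, N, C, object]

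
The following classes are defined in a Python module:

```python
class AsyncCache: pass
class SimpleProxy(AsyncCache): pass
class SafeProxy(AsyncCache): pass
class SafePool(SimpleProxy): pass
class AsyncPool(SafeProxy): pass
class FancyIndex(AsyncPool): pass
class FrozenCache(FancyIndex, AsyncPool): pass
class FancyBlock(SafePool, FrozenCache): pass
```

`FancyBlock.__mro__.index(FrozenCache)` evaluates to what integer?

L[FancyBlock] = FancyBlock + merge(L[SafePool], L[FrozenCache], [SafePool FrozenCache])
  take SafePool:  [SafePool SimpleProxy AsyncCache object] + [FrozenCache FancyIndex AsyncPool SafeProxy AsyncCache object] + [SafePool FrozenCache]
  take SimpleProxy:  [SimpleProxy AsyncCache object] + [FrozenCache FancyIndex AsyncPool SafeProxy AsyncCache object] + [FrozenCache]
  take FrozenCache:  [AsyncCache object] + [FrozenCache FancyIndex AsyncPool SafeProxy AsyncCache object] + [FrozenCache]
  take FancyIndex:  [AsyncCache object] + [FancyIndex AsyncPool SafeProxy AsyncCache object]
  take AsyncPool:  [AsyncCache object] + [AsyncPool SafeProxy AsyncCache object]
  take SafeProxy:  [AsyncCache object] + [SafeProxy AsyncCache object]
  take AsyncCache:  [AsyncCache object] + [AsyncCache object]
  take object:  [object] + [object]
MRO: FancyBlock SafePool SimpleProxy FrozenCache FancyIndex AsyncPool SafeProxy AsyncCache object
FrozenCache sits at index 3.

3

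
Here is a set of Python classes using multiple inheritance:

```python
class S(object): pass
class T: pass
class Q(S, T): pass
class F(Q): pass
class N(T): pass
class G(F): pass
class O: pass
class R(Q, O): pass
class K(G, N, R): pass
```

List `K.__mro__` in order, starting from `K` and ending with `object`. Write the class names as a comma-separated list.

L[K] = K + merge(L[G], L[N], L[R], [G N R])
  take G:  [G F Q S T object] + [N T object] + [R Q S T O object] + [G N R]
  take F:  [F Q S T object] + [N T object] + [R Q S T O object] + [N R]
  take N:  [Q S T object] + [N T object] + [R Q S T O object] + [N R]
  take R:  [Q S T object] + [T object] + [R Q S T O object] + [R]
  take Q:  [Q S T object] + [T object] + [Q S T O object]
  take S:  [S T object] + [T object] + [S T O object]
  take T:  [T object] + [T object] + [T O object]
  take O:  [object] + [object] + [O object]
  take object:  [object] + [object] + [object]

K, G, F, N, R, Q, S, T, O, object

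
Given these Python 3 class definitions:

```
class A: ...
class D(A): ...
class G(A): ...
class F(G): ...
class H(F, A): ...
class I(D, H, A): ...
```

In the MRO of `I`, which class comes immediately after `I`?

L[I] = I + merge(L[D], L[H], L[A], [D H A])
  take D:  [D A object] + [H F G A object] + [A object] + [D H A]
  take H:  [A object] + [H F G A object] + [A object] + [H A]
  take F:  [A object] + [F G A object] + [A object] + [A]
  take G:  [A object] + [G A object] + [A object] + [A]
  take A:  [A object] + [A object] + [A object] + [A]
  take object:  [object] + [object] + [object]
MRO: I D H F G A object
I is at position 0; next is D.

D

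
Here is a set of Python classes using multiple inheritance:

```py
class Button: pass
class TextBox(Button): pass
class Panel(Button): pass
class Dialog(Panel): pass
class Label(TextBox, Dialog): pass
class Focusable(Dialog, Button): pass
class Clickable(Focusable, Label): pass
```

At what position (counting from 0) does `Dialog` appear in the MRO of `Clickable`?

L[Clickable] = Clickable + merge(L[Focusable], L[Label], [Focusable Label])
  take Focusable:  [Focusable Dialog Panel Button object] + [Label TextBox Dialog Panel Button object] + [Focusable Label]
  take Label:  [Dialog Panel Button object] + [Label TextBox Dialog Panel Button object] + [Label]
  take TextBox:  [Dialog Panel Button object] + [TextBox Dialog Panel Button object]
  take Dialog:  [Dialog Panel Button object] + [Dialog Panel Button object]
  take Panel:  [Panel Button object] + [Panel Button object]
  take Button:  [Button object] + [Button object]
  take object:  [object] + [object]
MRO: Clickable Focusable Label TextBox Dialog Panel Button object
Dialog sits at index 4.

4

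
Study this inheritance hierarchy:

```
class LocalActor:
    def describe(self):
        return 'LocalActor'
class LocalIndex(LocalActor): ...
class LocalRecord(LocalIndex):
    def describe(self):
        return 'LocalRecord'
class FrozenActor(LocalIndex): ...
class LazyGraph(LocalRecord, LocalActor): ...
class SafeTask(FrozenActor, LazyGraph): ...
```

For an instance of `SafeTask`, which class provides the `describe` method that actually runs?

L[SafeTask] = SafeTask + merge(L[FrozenActor], L[LazyGraph], [FrozenActor LazyGraph])
  take FrozenActor:  [FrozenActor LocalIndex LocalActor object] + [LazyGraph LocalRecord LocalIndex LocalActor object] + [FrozenActor LazyGraph]
  take LazyGraph:  [LocalIndex LocalActor object] + [LazyGraph LocalRecord LocalIndex LocalActor object] + [LazyGraph]
  take LocalRecord:  [LocalIndex LocalActor object] + [LocalRecord LocalIndex LocalActor object]
  take LocalIndex:  [LocalIndex LocalActor object] + [LocalIndex LocalActor object]
  take LocalActor:  [LocalActor object] + [LocalActor object]
  take object:  [object] + [object]
MRO: SafeTask FrozenActor LazyGraph LocalRecord LocalIndex LocalActor object
describe is defined in: LocalActor, LocalRecord. First along the MRO is LocalRecord.

LocalRecord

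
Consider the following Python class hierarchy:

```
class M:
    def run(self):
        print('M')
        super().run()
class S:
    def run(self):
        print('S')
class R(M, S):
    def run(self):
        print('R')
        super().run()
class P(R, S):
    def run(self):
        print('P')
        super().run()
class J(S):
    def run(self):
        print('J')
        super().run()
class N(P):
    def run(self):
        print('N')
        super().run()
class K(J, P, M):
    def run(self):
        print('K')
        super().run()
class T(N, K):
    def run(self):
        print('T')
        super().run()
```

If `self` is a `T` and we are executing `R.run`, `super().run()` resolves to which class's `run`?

M

L[T] = T + merge(L[N], L[K], [N K])
  take N:  [N P R M S object] + [K J P R M S object] + [N K]
  take K:  [P R M S object] + [K J P R M S object] + [K]
  take J:  [P R M S object] + [J P R M S object]
  take P:  [P R M S object] + [P R M S object]
  take R:  [R M S object] + [R M S object]
  take M:  [M S object] + [M S object]
  take S:  [S object] + [S object]
  take object:  [object] + [object]
MRO: T N K J P R M S object
super() in R.run on a T instance goes to the class after R in T's MRO: M.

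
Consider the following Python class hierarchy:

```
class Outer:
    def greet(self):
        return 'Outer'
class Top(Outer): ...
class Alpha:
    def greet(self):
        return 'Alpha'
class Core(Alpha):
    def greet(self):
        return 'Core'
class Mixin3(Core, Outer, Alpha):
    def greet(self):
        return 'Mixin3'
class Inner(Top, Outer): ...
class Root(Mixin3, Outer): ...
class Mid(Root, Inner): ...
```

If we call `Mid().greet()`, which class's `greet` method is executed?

L[Mid] = Mid + merge(L[Root], L[Inner], [Root Inner])
  take Root:  [Root Mixin3 Core Outer Alpha object] + [Inner Top Outer object] + [Root Inner]
  take Mixin3:  [Mixin3 Core Outer Alpha object] + [Inner Top Outer object] + [Inner]
  take Core:  [Core Outer Alpha object] + [Inner Top Outer object] + [Inner]
  take Inner:  [Outer Alpha object] + [Inner Top Outer object] + [Inner]
  take Top:  [Outer Alpha object] + [Top Outer object]
  take Outer:  [Outer Alpha object] + [Outer object]
  take Alpha:  [Alpha object] + [object]
  take object:  [object] + [object]
MRO: Mid Root Mixin3 Core Inner Top Outer Alpha object
greet is defined in: Alpha, Core, Mixin3, Outer. First along the MRO is Mixin3.

Mixin3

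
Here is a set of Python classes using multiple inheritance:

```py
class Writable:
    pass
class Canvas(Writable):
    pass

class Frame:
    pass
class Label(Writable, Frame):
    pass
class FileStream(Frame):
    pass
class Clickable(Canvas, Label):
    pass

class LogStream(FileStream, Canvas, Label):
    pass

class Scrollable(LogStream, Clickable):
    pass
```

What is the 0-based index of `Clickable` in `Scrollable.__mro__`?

3

L[Scrollable] = Scrollable + merge(L[LogStream], L[Clickable], [LogStream Clickable])
  take LogStream:  [LogStream FileStream Canvas Label Writable Frame object] + [Clickable Canvas Label Writable Frame object] + [LogStream Clickable]
  take FileStream:  [FileStream Canvas Label Writable Frame object] + [Clickable Canvas Label Writable Frame object] + [Clickable]
  take Clickable:  [Canvas Label Writable Frame object] + [Clickable Canvas Label Writable Frame object] + [Clickable]
  take Canvas:  [Canvas Label Writable Frame object] + [Canvas Label Writable Frame object]
  take Label:  [Label Writable Frame object] + [Label Writable Frame object]
  take Writable:  [Writable Frame object] + [Writable Frame object]
  take Frame:  [Frame object] + [Frame object]
  take object:  [object] + [object]
MRO: Scrollable LogStream FileStream Clickable Canvas Label Writable Frame object
Clickable sits at index 3.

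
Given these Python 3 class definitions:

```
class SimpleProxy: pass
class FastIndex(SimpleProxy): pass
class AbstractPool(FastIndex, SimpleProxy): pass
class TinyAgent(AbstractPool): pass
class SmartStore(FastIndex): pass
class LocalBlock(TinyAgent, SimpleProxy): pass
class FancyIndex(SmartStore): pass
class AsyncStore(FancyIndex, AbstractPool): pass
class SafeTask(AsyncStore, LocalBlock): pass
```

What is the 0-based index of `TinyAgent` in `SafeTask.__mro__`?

5

L[SafeTask] = SafeTask + merge(L[AsyncStore], L[LocalBlock], [AsyncStore LocalBlock])
  take AsyncStore:  [AsyncStore FancyIndex SmartStore AbstractPool FastIndex SimpleProxy object] + [LocalBlock TinyAgent AbstractPool FastIndex SimpleProxy object] + [AsyncStore LocalBlock]
  take FancyIndex:  [FancyIndex SmartStore AbstractPool FastIndex SimpleProxy object] + [LocalBlock TinyAgent AbstractPool FastIndex SimpleProxy object] + [LocalBlock]
  take SmartStore:  [SmartStore AbstractPool FastIndex SimpleProxy object] + [LocalBlock TinyAgent AbstractPool FastIndex SimpleProxy object] + [LocalBlock]
  take LocalBlock:  [AbstractPool FastIndex SimpleProxy object] + [LocalBlock TinyAgent AbstractPool FastIndex SimpleProxy object] + [LocalBlock]
  take TinyAgent:  [AbstractPool FastIndex SimpleProxy object] + [TinyAgent AbstractPool FastIndex SimpleProxy object]
  take AbstractPool:  [AbstractPool FastIndex SimpleProxy object] + [AbstractPool FastIndex SimpleProxy object]
  take FastIndex:  [FastIndex SimpleProxy object] + [FastIndex SimpleProxy object]
  take SimpleProxy:  [SimpleProxy object] + [SimpleProxy object]
  take object:  [object] + [object]
MRO: SafeTask AsyncStore FancyIndex SmartStore LocalBlock TinyAgent AbstractPool FastIndex SimpleProxy object
TinyAgent sits at index 5.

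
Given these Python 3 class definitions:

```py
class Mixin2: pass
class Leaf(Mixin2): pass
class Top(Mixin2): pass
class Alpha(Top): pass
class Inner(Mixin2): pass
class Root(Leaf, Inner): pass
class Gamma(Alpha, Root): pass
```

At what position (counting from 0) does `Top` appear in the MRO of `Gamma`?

L[Gamma] = Gamma + merge(L[Alpha], L[Root], [Alpha Root])
  take Alpha:  [Alpha Top Mixin2 object] + [Root Leaf Inner Mixin2 object] + [Alpha Root]
  take Top:  [Top Mixin2 object] + [Root Leaf Inner Mixin2 object] + [Root]
  take Root:  [Mixin2 object] + [Root Leaf Inner Mixin2 object] + [Root]
  take Leaf:  [Mixin2 object] + [Leaf Inner Mixin2 object]
  take Inner:  [Mixin2 object] + [Inner Mixin2 object]
  take Mixin2:  [Mixin2 object] + [Mixin2 object]
  take object:  [object] + [object]
MRO: Gamma Alpha Top Root Leaf Inner Mixin2 object
Top sits at index 2.

2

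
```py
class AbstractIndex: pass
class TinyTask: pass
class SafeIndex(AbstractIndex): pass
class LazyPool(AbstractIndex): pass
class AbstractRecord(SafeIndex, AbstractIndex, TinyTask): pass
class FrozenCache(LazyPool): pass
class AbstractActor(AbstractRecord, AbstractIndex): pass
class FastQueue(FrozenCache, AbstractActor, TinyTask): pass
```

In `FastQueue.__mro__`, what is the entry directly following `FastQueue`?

L[FastQueue] = FastQueue + merge(L[FrozenCache], L[AbstractActor], L[TinyTask], [FrozenCache AbstractActor TinyTask])
  take FrozenCache:  [FrozenCache LazyPool AbstractIndex object] + [AbstractActor AbstractRecord SafeIndex AbstractIndex TinyTask object] + [TinyTask object] + [FrozenCache AbstractActor TinyTask]
  take LazyPool:  [LazyPool AbstractIndex object] + [AbstractActor AbstractRecord SafeIndex AbstractIndex TinyTask object] + [TinyTask object] + [AbstractActor TinyTask]
  take AbstractActor:  [AbstractIndex object] + [AbstractActor AbstractRecord SafeIndex AbstractIndex TinyTask object] + [TinyTask object] + [AbstractActor TinyTask]
  take AbstractRecord:  [AbstractIndex object] + [AbstractRecord SafeIndex AbstractIndex TinyTask object] + [TinyTask object] + [TinyTask]
  take SafeIndex:  [AbstractIndex object] + [SafeIndex AbstractIndex TinyTask object] + [TinyTask object] + [TinyTask]
  take AbstractIndex:  [AbstractIndex object] + [AbstractIndex TinyTask object] + [TinyTask object] + [TinyTask]
  take TinyTask:  [object] + [TinyTask object] + [TinyTask object] + [TinyTask]
  take object:  [object] + [object] + [object]
MRO: FastQueue FrozenCache LazyPool AbstractActor AbstractRecord SafeIndex AbstractIndex TinyTask object
FastQueue is at position 0; next is FrozenCache.

FrozenCache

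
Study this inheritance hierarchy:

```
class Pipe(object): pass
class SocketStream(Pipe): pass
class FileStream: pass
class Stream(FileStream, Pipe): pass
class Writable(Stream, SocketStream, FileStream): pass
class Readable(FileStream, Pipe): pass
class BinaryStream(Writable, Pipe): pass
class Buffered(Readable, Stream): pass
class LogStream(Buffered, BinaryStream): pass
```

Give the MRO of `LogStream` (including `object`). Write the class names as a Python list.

L[LogStream] = LogStream + merge(L[Buffered], L[BinaryStream], [Buffered BinaryStream])
  take Buffered:  [Buffered Readable Stream FileStream Pipe object] + [BinaryStream Writable Stream SocketStream FileStream Pipe object] + [Buffered BinaryStream]
  take Readable:  [Readable Stream FileStream Pipe object] + [BinaryStream Writable Stream SocketStream FileStream Pipe object] + [BinaryStream]
  take BinaryStream:  [Stream FileStream Pipe object] + [BinaryStream Writable Stream SocketStream FileStream Pipe object] + [BinaryStream]
  take Writable:  [Stream FileStream Pipe object] + [Writable Stream SocketStream FileStream Pipe object]
  take Stream:  [Stream FileStream Pipe object] + [Stream SocketStream FileStream Pipe object]
  take SocketStream:  [FileStream Pipe object] + [SocketStream FileStream Pipe object]
  take FileStream:  [FileStream Pipe object] + [FileStream Pipe object]
  take Pipe:  [Pipe object] + [Pipe object]
  take object:  [object] + [object]

[LogStream, Buffered, Readable, BinaryStream, Writable, Stream, SocketStream, FileStream, Pipe, object]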